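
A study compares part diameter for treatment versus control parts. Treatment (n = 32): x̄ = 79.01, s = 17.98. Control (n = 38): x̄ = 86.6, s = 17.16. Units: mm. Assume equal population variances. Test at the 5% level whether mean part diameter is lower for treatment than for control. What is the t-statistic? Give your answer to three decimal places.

-1.804

Let group 1 = treatment, group 2 = control. H0: μ_1 = μ_2; H1: μ_1 < μ_2 (two-sample pooled-variance t-test, left-tailed).
s_p² = [(32−1)·17.98² + (38−1)·17.16²]/(32+38−2) = 307.602
t = (79.01 − 86.6)/√[307.602·(1/32 + 1/38)] = -1.804
df = n₁ + n₂ − 2 = 68
p-value = P(T ≤ -1.804) ≈ 0.038
Since p ≈ 0.038 < α = 0.05, reject H0; the evidence is statistically significant.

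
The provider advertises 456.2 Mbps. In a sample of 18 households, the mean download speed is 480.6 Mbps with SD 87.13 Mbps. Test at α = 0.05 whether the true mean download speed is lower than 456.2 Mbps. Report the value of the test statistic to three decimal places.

H0: μ = 456.2; H1: μ < 456.2 (one-sample t-test, left-tailed).
t = (x̄ − μ₀)/(s/√n) = (480.6 − 456.2)/(87.13/√18) = 1.188
df = n − 1 = 17
p-value = P(T ≤ 1.188) ≈ 0.8744
Since p ≈ 0.8744 > α = 0.05, fail to reject H0; the data do not provide sufficient evidence against H0.

1.188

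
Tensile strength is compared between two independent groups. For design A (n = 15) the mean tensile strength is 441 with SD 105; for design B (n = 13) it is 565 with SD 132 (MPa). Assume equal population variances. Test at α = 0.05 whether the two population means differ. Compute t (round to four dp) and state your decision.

Let group 1 = design A, group 2 = design B. H0: μ_1 = μ_2; H1: μ_1 ≠ μ_2 (two-sample pooled-variance t-test, two-sided).
s_p² = [(15−1)·105² + (13−1)·132²]/(15+13−2) = 13978.4
t = (441 − 565)/√[13978.4·(1/15 + 1/13)] = -2.7678
df = n₁ + n₂ − 2 = 26
Two-sided p-value ≈ 0.010
Since p ≈ 0.010 < α = 0.05, reject H0; the evidence is statistically significant.

t = -2.7678; reject H0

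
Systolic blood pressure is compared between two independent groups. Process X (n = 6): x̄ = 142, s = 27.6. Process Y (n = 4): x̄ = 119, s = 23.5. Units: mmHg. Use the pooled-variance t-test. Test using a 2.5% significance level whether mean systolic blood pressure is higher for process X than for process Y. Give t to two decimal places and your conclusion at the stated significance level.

Let group 1 = process X, group 2 = process Y. H0: μ_1 = μ_2; H1: μ_1 > μ_2 (two-sample pooled-variance t-test, right-tailed).
s_p² = [(6−1)·27.6² + (4−1)·23.5²]/(6+4−2) = 683.194
t = (142 − 119)/√[683.194·(1/6 + 1/4)] = 1.36
df = n₁ + n₂ − 2 = 8
p-value = P(T ≥ 1.36) ≈ 0.105
Since p ≈ 0.105 > α = 0.025, fail to reject H0; the evidence is not statistically significant.

t = 1.36; fail to reject H0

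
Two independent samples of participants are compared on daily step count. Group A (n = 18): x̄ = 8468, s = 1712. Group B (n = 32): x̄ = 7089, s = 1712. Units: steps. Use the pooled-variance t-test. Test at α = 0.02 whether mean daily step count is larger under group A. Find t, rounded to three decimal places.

Let group 1 = group A, group 2 = group B. H0: μ_1 = μ_2; H1: μ_1 > μ_2 (two-sample pooled-variance t-test, right-tailed).
s_p² = [(18−1)·1712² + (32−1)·1712²]/(18+32−2) = 2930940
t = (8468 − 7089)/√[2930940·(1/18 + 1/32)] = 2.734
df = n₁ + n₂ − 2 = 48
p-value = P(T ≥ 2.734) ≈ 0.0044
Since p ≈ 0.0044 < α = 0.02, reject H0; the evidence is statistically significant.

2.734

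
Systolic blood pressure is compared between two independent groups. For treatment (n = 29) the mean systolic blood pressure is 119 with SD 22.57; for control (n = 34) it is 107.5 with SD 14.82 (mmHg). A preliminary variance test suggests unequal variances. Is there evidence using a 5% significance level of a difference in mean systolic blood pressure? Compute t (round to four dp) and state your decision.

Let group 1 = treatment, group 2 = control. H0: μ_1 = μ_2; H1: μ_1 ≠ μ_2 (Welch's two-sample t-test, two-sided).
t = (x̄_1 − x̄_2)/√(s_1²/n_1 + s_2²/n_2) = (119 − 107.5)/√(22.57²/29 + 14.82²/34) = 2.3462
Welch–Satterthwaite df ≈ 46.99
Two-sided p-value ≈ 0.0232
Since p ≈ 0.0232 < α = 0.05, reject H0; the data support H1.

t = 2.3462; reject H0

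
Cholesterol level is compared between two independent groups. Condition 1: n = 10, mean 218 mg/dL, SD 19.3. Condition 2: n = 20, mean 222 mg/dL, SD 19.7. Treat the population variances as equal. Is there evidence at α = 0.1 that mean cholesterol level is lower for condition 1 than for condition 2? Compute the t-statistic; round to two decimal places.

-0.53

Let group 1 = condition 1, group 2 = condition 2. H0: μ_1 = μ_2; H1: μ_1 < μ_2 (two-sample pooled-variance t-test, left-tailed).
s_p² = [(10−1)·19.3² + (20−1)·19.7²]/(10+20−2) = 383.076
t = (218 − 222)/√[383.076·(1/10 + 1/20)] = -0.53
df = n₁ + n₂ − 2 = 28
p-value = P(T ≤ -0.53) ≈ 0.3009
Since p ≈ 0.3009 > α = 0.1, fail to reject H0; the data do not provide sufficient evidence against H0.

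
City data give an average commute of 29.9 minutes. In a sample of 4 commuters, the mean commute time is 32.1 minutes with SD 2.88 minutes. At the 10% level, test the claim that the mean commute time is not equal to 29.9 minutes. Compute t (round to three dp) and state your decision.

t = 1.528; fail to reject H0

H0: μ = 29.9; H1: μ ≠ 29.9 (one-sample t-test, two-sided).
t = (x̄ − μ₀)/(s/√n) = (32.1 − 29.9)/(2.88/√4) = 1.528
df = n − 1 = 3
Two-sided p-value ≈ 0.224
Since p ≈ 0.224 > α = 0.1, fail to reject H0; the data do not provide sufficient evidence against H0.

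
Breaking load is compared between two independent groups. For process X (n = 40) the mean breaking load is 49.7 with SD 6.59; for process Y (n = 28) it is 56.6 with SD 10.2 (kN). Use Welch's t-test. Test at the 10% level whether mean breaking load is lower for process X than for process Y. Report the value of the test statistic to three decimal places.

Let group 1 = process X, group 2 = process Y. H0: μ_1 = μ_2; H1: μ_1 < μ_2 (Welch's two-sample t-test, left-tailed).
t = (x̄_1 − x̄_2)/√(s_1²/n_1 + s_2²/n_2) = (49.7 − 56.6)/√(6.59²/40 + 10.2²/28) = -3.149
Welch–Satterthwaite df ≈ 42.57
p-value = P(T ≤ -3.149) ≈ 0.001
Since p ≈ 0.001 < α = 0.1, reject H0; the evidence is statistically significant.

-3.149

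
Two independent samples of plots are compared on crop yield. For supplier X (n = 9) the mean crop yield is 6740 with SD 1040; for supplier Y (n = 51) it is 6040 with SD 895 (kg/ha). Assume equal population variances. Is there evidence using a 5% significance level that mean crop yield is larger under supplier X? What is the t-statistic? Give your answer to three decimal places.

2.113

Let group 1 = supplier X, group 2 = supplier Y. H0: μ_1 = μ_2; H1: μ_1 > μ_2 (two-sample pooled-variance t-test, right-tailed).
s_p² = [(9−1)·1040² + (51−1)·895²]/(9+51−2) = 839725
t = (6740 − 6040)/√[839725·(1/9 + 1/51)] = 2.113
df = n₁ + n₂ − 2 = 58
p-value = P(T ≥ 2.113) ≈ 0.019
Since p ≈ 0.019 < α = 0.05, reject H0; the data support H1.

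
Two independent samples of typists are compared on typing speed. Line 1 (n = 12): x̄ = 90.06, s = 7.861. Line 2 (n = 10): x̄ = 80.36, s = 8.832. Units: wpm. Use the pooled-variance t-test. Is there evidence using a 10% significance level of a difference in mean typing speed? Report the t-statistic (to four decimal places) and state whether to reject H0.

Let group 1 = line 1, group 2 = line 2. H0: μ_1 = μ_2; H1: μ_1 ≠ μ_2 (two-sample pooled-variance t-test, two-sided).
s_p² = [(12−1)·7.861² + (10−1)·8.832²]/(12+10−2) = 69.0893
t = (90.06 − 80.36)/√[69.0893·(1/12 + 1/10)] = 2.7255
df = n₁ + n₂ − 2 = 20
Two-sided p-value ≈ 0.0130
Since p ≈ 0.0130 < α = 0.1, reject H0; the data support H1.

t = 2.7255; reject H0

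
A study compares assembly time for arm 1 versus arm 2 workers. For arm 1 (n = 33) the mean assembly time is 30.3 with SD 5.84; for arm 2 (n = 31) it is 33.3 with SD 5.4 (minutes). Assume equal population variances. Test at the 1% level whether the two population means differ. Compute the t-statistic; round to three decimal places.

-2.130

Let group 1 = arm 1, group 2 = arm 2. H0: μ_1 = μ_2; H1: μ_1 ≠ μ_2 (two-sample pooled-variance t-test, two-sided).
s_p² = [(33−1)·5.84² + (31−1)·5.4²]/(33+31−2) = 31.7126
t = (30.3 − 33.3)/√[31.7126·(1/33 + 1/31)] = -2.130
df = n₁ + n₂ − 2 = 62
Two-sided p-value ≈ 0.037
Since p ≈ 0.037 > α = 0.01, fail to reject H0; the evidence is not statistically significant.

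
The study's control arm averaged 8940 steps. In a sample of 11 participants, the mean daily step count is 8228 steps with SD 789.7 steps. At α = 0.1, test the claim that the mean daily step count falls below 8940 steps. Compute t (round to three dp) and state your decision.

H0: μ = 8940; H1: μ < 8940 (one-sample t-test, left-tailed).
t = (x̄ − μ₀)/(s/√n) = (8228 − 8940)/(789.7/√11) = -2.990
df = n − 1 = 10
p-value = P(T ≤ -2.990) ≈ 0.0068
Since p ≈ 0.0068 < α = 0.1, reject H0; the evidence is statistically significant.

t = -2.990; reject H0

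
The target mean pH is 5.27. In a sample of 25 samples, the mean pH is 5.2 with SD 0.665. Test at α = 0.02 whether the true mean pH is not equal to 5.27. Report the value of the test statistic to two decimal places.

-0.53

H0: μ = 5.27; H1: μ ≠ 5.27 (one-sample t-test, two-sided).
t = (x̄ − μ₀)/(s/√n) = (5.2 − 5.27)/(0.665/√25) = -0.53
df = n − 1 = 24
Two-sided p-value ≈ 0.603
Since p ≈ 0.603 > α = 0.02, fail to reject H0; the data do not provide sufficient evidence against H0.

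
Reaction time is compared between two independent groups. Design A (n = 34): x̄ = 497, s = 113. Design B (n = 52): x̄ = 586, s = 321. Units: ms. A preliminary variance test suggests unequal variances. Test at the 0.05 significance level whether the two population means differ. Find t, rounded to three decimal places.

-1.833

Let group 1 = design A, group 2 = design B. H0: μ_1 = μ_2; H1: μ_1 ≠ μ_2 (Welch's two-sample t-test, two-sided).
t = (x̄_1 − x̄_2)/√(s_1²/n_1 + s_2²/n_2) = (497 − 586)/√(113²/34 + 321²/52) = -1.833
Welch–Satterthwaite df ≈ 68.37
Two-sided p-value ≈ 0.071
Since p ≈ 0.071 > α = 0.05, fail to reject H0; the data do not provide sufficient evidence against H0.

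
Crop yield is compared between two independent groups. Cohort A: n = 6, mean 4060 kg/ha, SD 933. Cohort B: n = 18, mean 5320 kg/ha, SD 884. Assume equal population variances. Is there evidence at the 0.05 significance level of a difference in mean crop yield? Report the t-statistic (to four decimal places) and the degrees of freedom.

t = -2.9852, df = 22

Let group 1 = cohort A, group 2 = cohort B. H0: μ_1 = μ_2; H1: μ_1 ≠ μ_2 (two-sample pooled-variance t-test, two-sided).
s_p² = [(6−1)·933² + (18−1)·884²]/(6+18−2) = 801691
t = (4060 − 5320)/√[801691·(1/6 + 1/18)] = -2.9852
df = n₁ + n₂ − 2 = 22
Two-sided p-value ≈ 0.007
Since p ≈ 0.007 < α = 0.05, reject H0; the evidence is statistically significant.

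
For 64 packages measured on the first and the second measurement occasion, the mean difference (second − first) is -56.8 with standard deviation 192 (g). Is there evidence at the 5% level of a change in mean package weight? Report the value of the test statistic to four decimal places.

-2.3667

H0: μ_d = 0; H1: μ_d ≠ 0 (paired t-test on the differences, two-sided).
t = d̄/(s_d/√n) = -56.8/(192/√64) = -2.3667
df = n − 1 = 63
Two-sided p-value ≈ 0.0210
Since p ≈ 0.0210 < α = 0.05, reject H0; the data support H1.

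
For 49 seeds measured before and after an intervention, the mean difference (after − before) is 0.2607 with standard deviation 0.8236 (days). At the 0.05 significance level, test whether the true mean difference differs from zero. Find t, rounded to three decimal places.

2.216

H0: μ_d = 0; H1: μ_d ≠ 0 (paired t-test on the differences, two-sided).
t = d̄/(s_d/√n) = 0.2607/(0.8236/√49) = 2.216
df = n − 1 = 48
Two-sided p-value ≈ 0.0315
Since p ≈ 0.0315 < α = 0.05, reject H0; the data support H1.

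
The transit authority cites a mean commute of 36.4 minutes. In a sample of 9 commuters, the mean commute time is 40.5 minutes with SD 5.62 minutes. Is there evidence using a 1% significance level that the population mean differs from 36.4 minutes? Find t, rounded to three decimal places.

2.189

H0: μ = 36.4; H1: μ ≠ 36.4 (one-sample t-test, two-sided).
t = (x̄ − μ₀)/(s/√n) = (40.5 − 36.4)/(5.62/√9) = 2.189
df = n − 1 = 8
Two-sided p-value ≈ 0.060
Since p ≈ 0.060 > α = 0.01, fail to reject H0; the data do not provide sufficient evidence against H0.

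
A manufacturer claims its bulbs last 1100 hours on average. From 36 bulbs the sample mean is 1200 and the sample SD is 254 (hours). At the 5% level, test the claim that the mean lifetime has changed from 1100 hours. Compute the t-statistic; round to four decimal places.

2.3622

H0: μ = 1100; H1: μ ≠ 1100 (one-sample t-test, two-sided).
t = (x̄ − μ₀)/(s/√n) = (1200 − 1100)/(254/√36) = 2.3622
df = n − 1 = 35
Two-sided p-value ≈ 0.0239
Since p ≈ 0.0239 < α = 0.05, reject H0; the evidence is statistically significant.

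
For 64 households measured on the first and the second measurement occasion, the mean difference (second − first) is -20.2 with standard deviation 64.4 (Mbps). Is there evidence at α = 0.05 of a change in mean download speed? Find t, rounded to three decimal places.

H0: μ_d = 0; H1: μ_d ≠ 0 (paired t-test on the differences, two-sided).
t = d̄/(s_d/√n) = -20.2/(64.4/√64) = -2.509
df = n − 1 = 63
Two-sided p-value ≈ 0.0147
Since p ≈ 0.0147 < α = 0.05, reject H0; the evidence is statistically significant.

-2.509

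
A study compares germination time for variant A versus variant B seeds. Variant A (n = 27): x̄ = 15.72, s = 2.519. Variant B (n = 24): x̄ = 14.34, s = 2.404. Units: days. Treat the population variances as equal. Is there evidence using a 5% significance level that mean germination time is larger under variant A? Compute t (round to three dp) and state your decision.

Let group 1 = variant A, group 2 = variant B. H0: μ_1 = μ_2; H1: μ_1 > μ_2 (two-sample pooled-variance t-test, right-tailed).
s_p² = [(27−1)·2.519² + (24−1)·2.404²]/(27+24−2) = 6.07962
t = (15.72 − 14.34)/√[6.07962·(1/27 + 1/24)] = 1.995
df = n₁ + n₂ − 2 = 49
p-value = P(T ≥ 1.995) ≈ 0.026
Since p ≈ 0.026 < α = 0.05, reject H0; the data support H1.

t = 1.995; reject H0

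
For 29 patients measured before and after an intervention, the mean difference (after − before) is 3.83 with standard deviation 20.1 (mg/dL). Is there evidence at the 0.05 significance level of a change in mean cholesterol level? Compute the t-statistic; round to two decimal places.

H0: μ_d = 0; H1: μ_d ≠ 0 (paired t-test on the differences, two-sided).
t = d̄/(s_d/√n) = 3.83/(20.1/√29) = 1.03
df = n − 1 = 28
Two-sided p-value ≈ 0.314
Since p ≈ 0.314 > α = 0.05, fail to reject H0; the data do not provide sufficient evidence against H0.

1.03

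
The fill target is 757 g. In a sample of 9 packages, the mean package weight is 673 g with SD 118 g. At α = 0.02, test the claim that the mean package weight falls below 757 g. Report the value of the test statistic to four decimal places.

-2.1356

H0: μ = 757; H1: μ < 757 (one-sample t-test, left-tailed).
t = (x̄ − μ₀)/(s/√n) = (673 − 757)/(118/√9) = -2.1356
df = n − 1 = 8
p-value = P(T ≤ -2.1356) ≈ 0.0326
Since p ≈ 0.0326 > α = 0.02, fail to reject H0; the evidence is not statistically significant.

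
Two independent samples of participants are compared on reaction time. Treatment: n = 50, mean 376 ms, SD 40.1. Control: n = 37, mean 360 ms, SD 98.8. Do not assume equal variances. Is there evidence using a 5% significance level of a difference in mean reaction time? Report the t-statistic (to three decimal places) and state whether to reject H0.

Let group 1 = treatment, group 2 = control. H0: μ_1 = μ_2; H1: μ_1 ≠ μ_2 (Welch's two-sample t-test, two-sided).
t = (x̄_1 − x̄_2)/√(s_1²/n_1 + s_2²/n_2) = (376 − 360)/√(40.1²/50 + 98.8²/37) = 0.930
Welch–Satterthwaite df ≈ 44.82
Two-sided p-value ≈ 0.3573
Since p ≈ 0.3573 > α = 0.05, fail to reject H0; the data do not provide sufficient evidence against H0.

t = 0.930; fail to reject H0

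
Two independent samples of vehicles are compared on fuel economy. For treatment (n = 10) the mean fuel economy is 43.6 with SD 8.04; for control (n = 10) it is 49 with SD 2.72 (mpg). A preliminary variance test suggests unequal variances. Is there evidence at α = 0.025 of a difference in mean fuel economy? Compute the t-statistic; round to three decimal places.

-2.012

Let group 1 = treatment, group 2 = control. H0: μ_1 = μ_2; H1: μ_1 ≠ μ_2 (Welch's two-sample t-test, two-sided).
t = (x̄_1 − x̄_2)/√(s_1²/n_1 + s_2²/n_2) = (43.6 − 49)/√(8.04²/10 + 2.72²/10) = -2.012
Welch–Satterthwaite df ≈ 11.03
Two-sided p-value ≈ 0.0693
Since p ≈ 0.0693 > α = 0.025, fail to reject H0; the data do not provide sufficient evidence against H0.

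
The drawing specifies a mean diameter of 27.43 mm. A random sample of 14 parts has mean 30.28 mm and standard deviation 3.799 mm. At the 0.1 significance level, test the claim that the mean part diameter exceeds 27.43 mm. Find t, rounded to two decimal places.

H0: μ = 27.43; H1: μ > 27.43 (one-sample t-test, right-tailed).
t = (x̄ − μ₀)/(s/√n) = (30.28 − 27.43)/(3.799/√14) = 2.81
df = n − 1 = 13
p-value = P(T ≥ 2.81) ≈ 0.0074
Since p ≈ 0.0074 < α = 0.1, reject H0; the evidence is statistically significant.

2.81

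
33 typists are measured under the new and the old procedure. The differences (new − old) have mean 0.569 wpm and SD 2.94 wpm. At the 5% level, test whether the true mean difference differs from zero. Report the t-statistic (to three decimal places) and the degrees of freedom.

t = 1.112, df = 32

H0: μ_d = 0; H1: μ_d ≠ 0 (paired t-test on the differences, two-sided).
t = d̄/(s_d/√n) = 0.569/(2.94/√33) = 1.112
df = n − 1 = 32
Two-sided p-value ≈ 0.275
Since p ≈ 0.275 > α = 0.05, fail to reject H0; the evidence is not statistically significant.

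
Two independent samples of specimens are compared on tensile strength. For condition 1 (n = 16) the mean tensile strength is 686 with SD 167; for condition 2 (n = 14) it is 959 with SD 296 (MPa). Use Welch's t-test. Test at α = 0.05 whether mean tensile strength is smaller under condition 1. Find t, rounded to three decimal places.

-3.052

Let group 1 = condition 1, group 2 = condition 2. H0: μ_1 = μ_2; H1: μ_1 < μ_2 (Welch's two-sample t-test, left-tailed).
t = (x̄_1 − x̄_2)/√(s_1²/n_1 + s_2²/n_2) = (686 − 959)/√(167²/16 + 296²/14) = -3.052
Welch–Satterthwaite df ≈ 19.91
p-value = P(T ≤ -3.052) ≈ 0.0032
Since p ≈ 0.0032 < α = 0.05, reject H0; the evidence is statistically significant.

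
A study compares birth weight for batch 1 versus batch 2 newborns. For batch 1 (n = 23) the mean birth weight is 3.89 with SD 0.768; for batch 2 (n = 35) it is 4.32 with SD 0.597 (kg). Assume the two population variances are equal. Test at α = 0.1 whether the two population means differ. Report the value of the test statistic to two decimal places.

Let group 1 = batch 1, group 2 = batch 2. H0: μ_1 = μ_2; H1: μ_1 ≠ μ_2 (two-sample pooled-variance t-test, two-sided).
s_p² = [(23−1)·0.768² + (35−1)·0.597²]/(23+35−2) = 0.448108
t = (3.89 − 4.32)/√[0.448108·(1/23 + 1/35)] = -2.39
df = n₁ + n₂ − 2 = 56
Two-sided p-value ≈ 0.020
Since p ≈ 0.020 < α = 0.1, reject H0; the data support H1.

-2.39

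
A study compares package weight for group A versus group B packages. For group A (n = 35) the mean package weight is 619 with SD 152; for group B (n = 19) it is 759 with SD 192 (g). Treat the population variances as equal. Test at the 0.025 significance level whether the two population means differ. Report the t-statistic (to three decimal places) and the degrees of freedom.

t = -2.943, df = 52

Let group 1 = group A, group 2 = group B. H0: μ_1 = μ_2; H1: μ_1 ≠ μ_2 (two-sample pooled-variance t-test, two-sided).
s_p² = [(35−1)·152² + (19−1)·192²]/(35+19−2) = 27867.1
t = (619 − 759)/√[27867.1·(1/35 + 1/19)] = -2.943
df = n₁ + n₂ − 2 = 52
Two-sided p-value ≈ 0.0048
Since p ≈ 0.0048 < α = 0.025, reject H0; the evidence is statistically significant.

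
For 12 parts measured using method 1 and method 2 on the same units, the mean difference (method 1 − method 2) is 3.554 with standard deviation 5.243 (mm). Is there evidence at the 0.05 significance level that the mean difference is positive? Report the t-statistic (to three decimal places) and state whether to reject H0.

t = 2.348; reject H0

H0: μ_d = 0; H1: μ_d > 0 (paired t-test on the differences, right-tailed).
t = d̄/(s_d/√n) = 3.554/(5.243/√12) = 2.348
df = n − 1 = 11
p-value = P(T ≥ 2.348) ≈ 0.0193
Since p ≈ 0.0193 < α = 0.05, reject H0; the evidence is statistically significant.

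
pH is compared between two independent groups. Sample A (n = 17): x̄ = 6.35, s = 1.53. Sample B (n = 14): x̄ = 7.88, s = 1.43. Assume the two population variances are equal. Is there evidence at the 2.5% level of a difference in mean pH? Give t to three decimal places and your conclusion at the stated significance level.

t = -2.853; reject H0

Let group 1 = sample A, group 2 = sample B. H0: μ_1 = μ_2; H1: μ_1 ≠ μ_2 (two-sample pooled-variance t-test, two-sided).
s_p² = [(17−1)·1.53² + (14−1)·1.43²]/(17+14−2) = 2.20821
t = (6.35 − 7.88)/√[2.20821·(1/17 + 1/14)] = -2.853
df = n₁ + n₂ − 2 = 29
Two-sided p-value ≈ 0.0079
Since p ≈ 0.0079 < α = 0.025, reject H0; the data support H1.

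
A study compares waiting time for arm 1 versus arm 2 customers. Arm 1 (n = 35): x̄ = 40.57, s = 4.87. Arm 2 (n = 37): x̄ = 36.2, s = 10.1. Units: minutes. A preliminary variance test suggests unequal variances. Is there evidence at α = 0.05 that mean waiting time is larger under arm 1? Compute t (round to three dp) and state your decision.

t = 2.358; reject H0

Let group 1 = arm 1, group 2 = arm 2. H0: μ_1 = μ_2; H1: μ_1 > μ_2 (Welch's two-sample t-test, right-tailed).
t = (x̄_1 − x̄_2)/√(s_1²/n_1 + s_2²/n_2) = (40.57 − 36.2)/√(4.87²/35 + 10.1²/37) = 2.358
Welch–Satterthwaite df ≈ 52.51
p-value = P(T ≥ 2.358) ≈ 0.011
Since p ≈ 0.011 < α = 0.05, reject H0; the data support H1.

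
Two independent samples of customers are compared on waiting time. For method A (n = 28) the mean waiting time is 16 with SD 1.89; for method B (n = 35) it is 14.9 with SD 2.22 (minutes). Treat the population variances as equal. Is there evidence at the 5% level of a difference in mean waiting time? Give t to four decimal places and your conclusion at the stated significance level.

t = 2.0854; reject H0

Let group 1 = method A, group 2 = method B. H0: μ_1 = μ_2; H1: μ_1 ≠ μ_2 (two-sample pooled-variance t-test, two-sided).
s_p² = [(28−1)·1.89² + (35−1)·2.22²]/(28+35−2) = 4.32807
t = (16 − 14.9)/√[4.32807·(1/28 + 1/35)] = 2.0854
df = n₁ + n₂ − 2 = 61
Two-sided p-value ≈ 0.041
Since p ≈ 0.041 < α = 0.05, reject H0; the evidence is statistically significant.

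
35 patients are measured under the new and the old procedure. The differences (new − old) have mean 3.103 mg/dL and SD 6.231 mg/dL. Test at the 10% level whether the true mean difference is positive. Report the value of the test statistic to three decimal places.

2.946

H0: μ_d = 0; H1: μ_d > 0 (paired t-test on the differences, right-tailed).
t = d̄/(s_d/√n) = 3.103/(6.231/√35) = 2.946
df = n − 1 = 34
p-value = P(T ≥ 2.946) ≈ 0.0029
Since p ≈ 0.0029 < α = 0.1, reject H0; the data support H1.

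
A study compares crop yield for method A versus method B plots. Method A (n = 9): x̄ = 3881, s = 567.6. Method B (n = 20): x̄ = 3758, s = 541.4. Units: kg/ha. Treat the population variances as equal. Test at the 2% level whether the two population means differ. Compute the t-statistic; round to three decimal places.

Let group 1 = method A, group 2 = method B. H0: μ_1 = μ_2; H1: μ_1 ≠ μ_2 (two-sample pooled-variance t-test, two-sided).
s_p² = [(9−1)·567.6² + (20−1)·541.4²]/(9+20−2) = 301723
t = (3881 − 3758)/√[301723·(1/9 + 1/20)] = 0.558
df = n₁ + n₂ − 2 = 27
Two-sided p-value ≈ 0.582
Since p ≈ 0.582 > α = 0.02, fail to reject H0; the data do not provide sufficient evidence against H0.

0.558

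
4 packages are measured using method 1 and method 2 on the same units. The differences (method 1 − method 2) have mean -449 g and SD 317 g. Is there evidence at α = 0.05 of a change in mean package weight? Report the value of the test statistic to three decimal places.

-2.833

H0: μ_d = 0; H1: μ_d ≠ 0 (paired t-test on the differences, two-sided).
t = d̄/(s_d/√n) = -449/(317/√4) = -2.833
df = n − 1 = 3
Two-sided p-value ≈ 0.0660
Since p ≈ 0.0660 > α = 0.05, fail to reject H0; the data do not provide sufficient evidence against H0.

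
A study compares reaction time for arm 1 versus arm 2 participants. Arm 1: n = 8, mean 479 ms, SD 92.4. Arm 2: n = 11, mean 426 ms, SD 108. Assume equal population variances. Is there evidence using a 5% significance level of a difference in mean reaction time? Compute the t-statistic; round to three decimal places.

Let group 1 = arm 1, group 2 = arm 2. H0: μ_1 = μ_2; H1: μ_1 ≠ μ_2 (two-sample pooled-variance t-test, two-sided).
s_p² = [(8−1)·92.4² + (11−1)·108²]/(8+11−2) = 10376.7
t = (479 − 426)/√[10376.7·(1/8 + 1/11)] = 1.120
df = n₁ + n₂ − 2 = 17
Two-sided p-value ≈ 0.2784
Since p ≈ 0.2784 > α = 0.05, fail to reject H0; the data do not provide sufficient evidence against H0.

1.120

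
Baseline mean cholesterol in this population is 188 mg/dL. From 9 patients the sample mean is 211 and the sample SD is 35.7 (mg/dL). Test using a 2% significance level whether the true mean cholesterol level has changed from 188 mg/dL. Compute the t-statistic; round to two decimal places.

1.93

H0: μ = 188; H1: μ ≠ 188 (one-sample t-test, two-sided).
t = (x̄ − μ₀)/(s/√n) = (211 − 188)/(35.7/√9) = 1.93
df = n − 1 = 8
Two-sided p-value ≈ 0.089
Since p ≈ 0.089 > α = 0.02, fail to reject H0; the data do not provide sufficient evidence against H0.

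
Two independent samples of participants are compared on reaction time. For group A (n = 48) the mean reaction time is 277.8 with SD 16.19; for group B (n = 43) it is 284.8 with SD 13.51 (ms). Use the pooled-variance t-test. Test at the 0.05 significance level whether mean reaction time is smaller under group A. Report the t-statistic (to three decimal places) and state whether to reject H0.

t = -2.225; reject H0

Let group 1 = group A, group 2 = group B. H0: μ_1 = μ_2; H1: μ_1 < μ_2 (two-sample pooled-variance t-test, left-tailed).
s_p² = [(48−1)·16.19² + (43−1)·13.51²]/(48+43−2) = 224.554
t = (277.8 − 284.8)/√[224.554·(1/48 + 1/43)] = -2.225
df = n₁ + n₂ − 2 = 89
p-value = P(T ≤ -2.225) ≈ 0.0143
Since p ≈ 0.0143 < α = 0.05, reject H0; the evidence is statistically significant.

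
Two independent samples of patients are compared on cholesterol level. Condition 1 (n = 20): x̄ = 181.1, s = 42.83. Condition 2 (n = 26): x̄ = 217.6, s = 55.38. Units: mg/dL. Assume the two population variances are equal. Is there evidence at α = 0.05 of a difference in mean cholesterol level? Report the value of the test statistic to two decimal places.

-2.44

Let group 1 = condition 1, group 2 = condition 2. H0: μ_1 = μ_2; H1: μ_1 ≠ μ_2 (two-sample pooled-variance t-test, two-sided).
s_p² = [(20−1)·42.83² + (26−1)·55.38²]/(20+26−2) = 2534.71
t = (181.1 − 217.6)/√[2534.71·(1/20 + 1/26)] = -2.44
df = n₁ + n₂ − 2 = 44
Two-sided p-value ≈ 0.019
Since p ≈ 0.019 < α = 0.05, reject H0; the data support H1.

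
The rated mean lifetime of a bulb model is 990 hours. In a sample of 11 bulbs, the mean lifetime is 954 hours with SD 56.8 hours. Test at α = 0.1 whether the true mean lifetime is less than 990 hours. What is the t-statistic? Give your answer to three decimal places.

H0: μ = 990; H1: μ < 990 (one-sample t-test, left-tailed).
t = (x̄ − μ₀)/(s/√n) = (954 − 990)/(56.8/√11) = -2.102
df = n − 1 = 10
p-value = P(T ≤ -2.102) ≈ 0.031
Since p ≈ 0.031 < α = 0.1, reject H0; the evidence is statistically significant.

-2.102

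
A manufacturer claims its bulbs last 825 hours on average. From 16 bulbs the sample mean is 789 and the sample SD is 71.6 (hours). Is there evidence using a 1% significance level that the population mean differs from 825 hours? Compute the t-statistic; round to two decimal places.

-2.01

H0: μ = 825; H1: μ ≠ 825 (one-sample t-test, two-sided).
t = (x̄ − μ₀)/(s/√n) = (789 − 825)/(71.6/√16) = -2.01
df = n − 1 = 15
Two-sided p-value ≈ 0.063
Since p ≈ 0.063 > α = 0.01, fail to reject H0; the data do not provide sufficient evidence against H0.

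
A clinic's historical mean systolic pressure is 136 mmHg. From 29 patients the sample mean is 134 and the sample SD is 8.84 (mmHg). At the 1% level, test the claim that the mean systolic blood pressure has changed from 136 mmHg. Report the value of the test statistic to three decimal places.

-1.218

H0: μ = 136; H1: μ ≠ 136 (one-sample t-test, two-sided).
t = (x̄ − μ₀)/(s/√n) = (134 − 136)/(8.84/√29) = -1.218
df = n − 1 = 28
Two-sided p-value ≈ 0.233
Since p ≈ 0.233 > α = 0.01, fail to reject H0; the evidence is not statistically significant.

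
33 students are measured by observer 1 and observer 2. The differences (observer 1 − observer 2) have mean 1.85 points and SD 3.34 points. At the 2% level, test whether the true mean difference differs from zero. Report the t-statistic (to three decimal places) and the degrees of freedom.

t = 3.182, df = 32

H0: μ_d = 0; H1: μ_d ≠ 0 (paired t-test on the differences, two-sided).
t = d̄/(s_d/√n) = 1.85/(3.34/√33) = 3.182
df = n − 1 = 32
Two-sided p-value ≈ 0.003
Since p ≈ 0.003 < α = 0.02, reject H0; the data support H1.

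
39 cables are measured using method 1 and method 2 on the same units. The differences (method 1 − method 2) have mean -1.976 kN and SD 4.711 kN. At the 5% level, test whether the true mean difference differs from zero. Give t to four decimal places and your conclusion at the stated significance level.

H0: μ_d = 0; H1: μ_d ≠ 0 (paired t-test on the differences, two-sided).
t = d̄/(s_d/√n) = -1.976/(4.711/√39) = -2.6194
df = n − 1 = 38
Two-sided p-value ≈ 0.0126
Since p ≈ 0.0126 < α = 0.05, reject H0; the evidence is statistically significant.

t = -2.6194; reject H0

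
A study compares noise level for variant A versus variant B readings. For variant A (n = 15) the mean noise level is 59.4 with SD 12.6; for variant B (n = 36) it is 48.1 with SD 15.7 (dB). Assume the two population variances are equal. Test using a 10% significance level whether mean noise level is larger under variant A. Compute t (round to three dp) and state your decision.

Let group 1 = variant A, group 2 = variant B. H0: μ_1 = μ_2; H1: μ_1 > μ_2 (two-sample pooled-variance t-test, right-tailed).
s_p² = [(15−1)·12.6² + (36−1)·15.7²]/(15+36−2) = 221.424
t = (59.4 − 48.1)/√[221.424·(1/15 + 1/36)] = 2.471
df = n₁ + n₂ − 2 = 49
p-value = P(T ≥ 2.471) ≈ 0.0085
Since p ≈ 0.0085 < α = 0.1, reject H0; the evidence is statistically significant.

t = 2.471; reject H0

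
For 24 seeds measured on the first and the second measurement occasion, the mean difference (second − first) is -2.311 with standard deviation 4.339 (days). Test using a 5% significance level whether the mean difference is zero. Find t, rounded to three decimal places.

-2.609

H0: μ_d = 0; H1: μ_d ≠ 0 (paired t-test on the differences, two-sided).
t = d̄/(s_d/√n) = -2.311/(4.339/√24) = -2.609
df = n − 1 = 23
Two-sided p-value ≈ 0.0157
Since p ≈ 0.0157 < α = 0.05, reject H0; the data support H1.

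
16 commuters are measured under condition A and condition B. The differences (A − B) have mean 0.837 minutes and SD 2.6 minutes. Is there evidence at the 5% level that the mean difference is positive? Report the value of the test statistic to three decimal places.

H0: μ_d = 0; H1: μ_d > 0 (paired t-test on the differences, right-tailed).
t = d̄/(s_d/√n) = 0.837/(2.6/√16) = 1.288
df = n − 1 = 15
p-value = P(T ≥ 1.288) ≈ 0.109
Since p ≈ 0.109 > α = 0.05, fail to reject H0; the data do not provide sufficient evidence against H0.

1.288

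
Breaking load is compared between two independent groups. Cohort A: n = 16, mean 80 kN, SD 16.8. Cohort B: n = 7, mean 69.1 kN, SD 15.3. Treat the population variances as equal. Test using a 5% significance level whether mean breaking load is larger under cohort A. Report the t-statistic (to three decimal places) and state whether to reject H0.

t = 1.468; fail to reject H0

Let group 1 = cohort A, group 2 = cohort B. H0: μ_1 = μ_2; H1: μ_1 > μ_2 (two-sample pooled-variance t-test, right-tailed).
s_p² = [(16−1)·16.8² + (7−1)·15.3²]/(16+7−2) = 268.483
t = (80 − 69.1)/√[268.483·(1/16 + 1/7)] = 1.468
df = n₁ + n₂ − 2 = 21
p-value = P(T ≥ 1.468) ≈ 0.078
Since p ≈ 0.078 > α = 0.05, fail to reject H0; the data do not provide sufficient evidence against H0.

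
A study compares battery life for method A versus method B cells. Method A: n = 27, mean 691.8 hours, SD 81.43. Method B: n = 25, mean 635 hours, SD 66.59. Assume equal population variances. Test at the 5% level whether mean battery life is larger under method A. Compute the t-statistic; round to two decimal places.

Let group 1 = method A, group 2 = method B. H0: μ_1 = μ_2; H1: μ_1 > μ_2 (two-sample pooled-variance t-test, right-tailed).
s_p² = [(27−1)·81.43² + (25−1)·66.59²]/(27+25−2) = 5576.47
t = (691.8 − 635)/√[5576.47·(1/27 + 1/25)] = 2.74
df = n₁ + n₂ − 2 = 50
p-value = P(T ≥ 2.74) ≈ 0.0042
Since p ≈ 0.0042 < α = 0.05, reject H0; the data support H1.

2.74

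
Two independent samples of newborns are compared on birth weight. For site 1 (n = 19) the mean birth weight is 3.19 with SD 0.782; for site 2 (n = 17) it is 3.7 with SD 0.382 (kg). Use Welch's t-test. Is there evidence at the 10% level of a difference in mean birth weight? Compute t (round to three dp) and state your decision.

t = -2.526; reject H0

Let group 1 = site 1, group 2 = site 2. H0: μ_1 = μ_2; H1: μ_1 ≠ μ_2 (Welch's two-sample t-test, two-sided).
t = (x̄_1 − x̄_2)/√(s_1²/n_1 + s_2²/n_2) = (3.19 − 3.7)/√(0.782²/19 + 0.382²/17) = -2.526
Welch–Satterthwaite df ≈ 26.74
Two-sided p-value ≈ 0.0178
Since p ≈ 0.0178 < α = 0.1, reject H0; the data support H1.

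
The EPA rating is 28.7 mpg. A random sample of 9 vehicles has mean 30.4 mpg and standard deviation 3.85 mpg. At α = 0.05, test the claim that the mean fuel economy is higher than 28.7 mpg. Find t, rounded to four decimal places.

1.3247

H0: μ = 28.7; H1: μ > 28.7 (one-sample t-test, right-tailed).
t = (x̄ − μ₀)/(s/√n) = (30.4 − 28.7)/(3.85/√9) = 1.3247
df = n − 1 = 8
p-value = P(T ≥ 1.3247) ≈ 0.111
Since p ≈ 0.111 > α = 0.05, fail to reject H0; the data do not provide sufficient evidence against H0.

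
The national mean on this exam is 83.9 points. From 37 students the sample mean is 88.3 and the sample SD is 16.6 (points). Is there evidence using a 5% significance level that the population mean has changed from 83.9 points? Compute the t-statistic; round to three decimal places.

1.612

H0: μ = 83.9; H1: μ ≠ 83.9 (one-sample t-test, two-sided).
t = (x̄ − μ₀)/(s/√n) = (88.3 − 83.9)/(16.6/√37) = 1.612
df = n − 1 = 36
Two-sided p-value ≈ 0.1156
Since p ≈ 0.1156 > α = 0.05, fail to reject H0; the data do not provide sufficient evidence against H0.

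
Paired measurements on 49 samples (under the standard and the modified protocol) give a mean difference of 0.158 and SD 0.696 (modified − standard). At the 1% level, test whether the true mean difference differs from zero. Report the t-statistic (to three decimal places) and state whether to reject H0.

H0: μ_d = 0; H1: μ_d ≠ 0 (paired t-test on the differences, two-sided).
t = d̄/(s_d/√n) = 0.158/(0.696/√49) = 1.589
df = n − 1 = 48
Two-sided p-value ≈ 0.119
Since p ≈ 0.119 > α = 0.01, fail to reject H0; the evidence is not statistically significant.

t = 1.589; fail to reject H0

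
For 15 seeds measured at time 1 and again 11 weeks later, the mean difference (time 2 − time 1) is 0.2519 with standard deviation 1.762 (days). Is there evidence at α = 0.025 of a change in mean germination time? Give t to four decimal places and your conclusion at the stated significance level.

t = 0.5537; fail to reject H0

H0: μ_d = 0; H1: μ_d ≠ 0 (paired t-test on the differences, two-sided).
t = d̄/(s_d/√n) = 0.2519/(1.762/√15) = 0.5537
df = n − 1 = 14
Two-sided p-value ≈ 0.5885
Since p ≈ 0.5885 > α = 0.025, fail to reject H0; the data do not provide sufficient evidence against H0.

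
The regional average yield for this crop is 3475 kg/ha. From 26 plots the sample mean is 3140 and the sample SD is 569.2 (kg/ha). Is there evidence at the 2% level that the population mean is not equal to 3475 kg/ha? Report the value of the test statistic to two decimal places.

H0: μ = 3475; H1: μ ≠ 3475 (one-sample t-test, two-sided).
t = (x̄ − μ₀)/(s/√n) = (3140 − 3475)/(569.2/√26) = -3.00
df = n − 1 = 25
Two-sided p-value ≈ 0.0060
Since p ≈ 0.0060 < α = 0.02, reject H0; the data support H1.

-3.00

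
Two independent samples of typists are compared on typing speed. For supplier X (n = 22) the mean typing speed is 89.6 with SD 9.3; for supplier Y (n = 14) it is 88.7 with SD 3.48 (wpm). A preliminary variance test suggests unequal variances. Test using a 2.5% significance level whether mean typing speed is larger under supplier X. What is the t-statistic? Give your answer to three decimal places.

Let group 1 = supplier X, group 2 = supplier Y. H0: μ_1 = μ_2; H1: μ_1 > μ_2 (Welch's two-sample t-test, right-tailed).
t = (x̄_1 − x̄_2)/√(s_1²/n_1 + s_2²/n_2) = (89.6 − 88.7)/√(9.3²/22 + 3.48²/14) = 0.411
Welch–Satterthwaite df ≈ 28.99
p-value = P(T ≥ 0.411) ≈ 0.3421
Since p ≈ 0.3421 > α = 0.025, fail to reject H0; the data do not provide sufficient evidence against H0.

0.411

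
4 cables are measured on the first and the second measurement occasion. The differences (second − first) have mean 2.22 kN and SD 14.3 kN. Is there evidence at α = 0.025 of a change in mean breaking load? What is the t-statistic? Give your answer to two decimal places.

H0: μ_d = 0; H1: μ_d ≠ 0 (paired t-test on the differences, two-sided).
t = d̄/(s_d/√n) = 2.22/(14.3/√4) = 0.31
df = n − 1 = 3
Two-sided p-value ≈ 0.7765
Since p ≈ 0.7765 > α = 0.025, fail to reject H0; the evidence is not statistically significant.

0.31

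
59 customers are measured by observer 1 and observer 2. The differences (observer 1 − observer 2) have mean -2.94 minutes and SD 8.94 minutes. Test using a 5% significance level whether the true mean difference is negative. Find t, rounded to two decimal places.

H0: μ_d = 0; H1: μ_d < 0 (paired t-test on the differences, left-tailed).
t = d̄/(s_d/√n) = -2.94/(8.94/√59) = -2.53
df = n − 1 = 58
p-value = P(T ≤ -2.53) ≈ 0.0071
Since p ≈ 0.0071 < α = 0.05, reject H0; the data support H1.

-2.53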